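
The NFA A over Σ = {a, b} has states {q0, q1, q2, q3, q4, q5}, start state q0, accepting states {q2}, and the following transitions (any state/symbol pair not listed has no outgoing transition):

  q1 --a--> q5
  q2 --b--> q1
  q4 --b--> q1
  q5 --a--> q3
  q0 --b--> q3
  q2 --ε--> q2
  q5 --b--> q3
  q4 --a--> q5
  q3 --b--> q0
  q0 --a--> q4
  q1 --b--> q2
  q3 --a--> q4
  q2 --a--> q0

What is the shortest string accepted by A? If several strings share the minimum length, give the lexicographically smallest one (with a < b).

abb

A breadth-first search from q0 reaches an accepting state first via the path q0 → q4 → q1 → q2 on input abb.
No string of length < 3 is accepted (BFS exhausts all shorter strings without reaching an accepting state), and abb is the lexicographically least accepting string of length 3.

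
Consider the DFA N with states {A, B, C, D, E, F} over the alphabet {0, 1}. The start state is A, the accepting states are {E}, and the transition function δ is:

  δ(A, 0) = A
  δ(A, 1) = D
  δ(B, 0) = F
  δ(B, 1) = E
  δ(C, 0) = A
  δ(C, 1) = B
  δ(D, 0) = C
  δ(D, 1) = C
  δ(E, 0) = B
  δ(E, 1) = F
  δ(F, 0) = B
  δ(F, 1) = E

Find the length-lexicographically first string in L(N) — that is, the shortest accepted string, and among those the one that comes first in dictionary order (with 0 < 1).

A breadth-first search from A reaches an accepting state first via the path A → D → C → B → E on input 1011.
No string of length < 4 is accepted (BFS exhausts all shorter strings without reaching an accepting state), and 1011 is the lexicographically least accepting string of length 4.

1011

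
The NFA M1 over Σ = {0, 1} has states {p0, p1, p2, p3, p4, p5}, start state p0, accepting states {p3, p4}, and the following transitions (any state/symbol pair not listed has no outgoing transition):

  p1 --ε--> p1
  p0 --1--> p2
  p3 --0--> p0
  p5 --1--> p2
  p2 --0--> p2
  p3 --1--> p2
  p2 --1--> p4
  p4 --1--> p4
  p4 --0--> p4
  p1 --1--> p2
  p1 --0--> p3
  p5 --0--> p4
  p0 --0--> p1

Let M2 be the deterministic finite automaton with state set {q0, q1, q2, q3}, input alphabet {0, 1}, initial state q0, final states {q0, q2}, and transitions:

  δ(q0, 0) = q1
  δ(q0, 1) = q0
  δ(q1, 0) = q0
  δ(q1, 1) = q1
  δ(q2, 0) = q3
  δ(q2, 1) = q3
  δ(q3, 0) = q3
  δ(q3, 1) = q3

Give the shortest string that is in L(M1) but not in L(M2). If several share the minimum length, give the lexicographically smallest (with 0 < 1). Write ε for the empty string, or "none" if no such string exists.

011

The string 011 is accepted by M1 but not by M2.
No shorter string lies in the difference, and 011 is the lexicographically first length-3 string in L(M1) \ L(M2).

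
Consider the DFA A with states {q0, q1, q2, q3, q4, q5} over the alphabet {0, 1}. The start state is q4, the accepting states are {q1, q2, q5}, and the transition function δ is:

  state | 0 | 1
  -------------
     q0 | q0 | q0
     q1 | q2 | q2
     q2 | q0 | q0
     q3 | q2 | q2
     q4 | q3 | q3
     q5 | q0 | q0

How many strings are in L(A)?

The useful subgraph on states {q2, q3, q4} is acyclic, so L(A) is finite; the longest accepting path visits 3 useful states, giving maximum string length 2.
Counting accepting paths from q4 by length: 4 of length 2. Total 4.

4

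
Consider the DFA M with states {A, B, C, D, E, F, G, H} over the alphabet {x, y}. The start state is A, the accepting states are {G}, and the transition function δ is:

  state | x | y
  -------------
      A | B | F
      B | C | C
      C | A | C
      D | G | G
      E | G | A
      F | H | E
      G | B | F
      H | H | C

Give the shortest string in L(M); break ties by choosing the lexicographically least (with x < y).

A breadth-first search from A reaches an accepting state first via the path A → F → E → G on input yyx.
No string of length < 3 is accepted (BFS exhausts all shorter strings without reaching an accepting state), and yyx is the lexicographically least accepting string of length 3.

yyx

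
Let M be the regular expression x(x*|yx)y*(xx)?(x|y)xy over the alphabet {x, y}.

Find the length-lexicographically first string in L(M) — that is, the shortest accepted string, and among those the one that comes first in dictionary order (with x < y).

By inspection of the expression, no string of length less than 4 matches, and xxxy is the lexicographically first match of length 4.

xxxy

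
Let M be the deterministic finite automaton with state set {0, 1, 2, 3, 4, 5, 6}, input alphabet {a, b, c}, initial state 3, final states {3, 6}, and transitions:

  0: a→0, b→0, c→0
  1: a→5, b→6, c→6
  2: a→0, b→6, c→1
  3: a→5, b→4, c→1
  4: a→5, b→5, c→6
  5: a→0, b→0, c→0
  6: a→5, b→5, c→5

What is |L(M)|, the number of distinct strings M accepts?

4

The useful subgraph on states {1, 3, 4, 6} is acyclic, so L(M) is finite; the longest accepting path visits 3 useful states, giving maximum string length 2.
Counting accepting paths from 3 by length: 1 of length 0, 3 of length 2. Total 4.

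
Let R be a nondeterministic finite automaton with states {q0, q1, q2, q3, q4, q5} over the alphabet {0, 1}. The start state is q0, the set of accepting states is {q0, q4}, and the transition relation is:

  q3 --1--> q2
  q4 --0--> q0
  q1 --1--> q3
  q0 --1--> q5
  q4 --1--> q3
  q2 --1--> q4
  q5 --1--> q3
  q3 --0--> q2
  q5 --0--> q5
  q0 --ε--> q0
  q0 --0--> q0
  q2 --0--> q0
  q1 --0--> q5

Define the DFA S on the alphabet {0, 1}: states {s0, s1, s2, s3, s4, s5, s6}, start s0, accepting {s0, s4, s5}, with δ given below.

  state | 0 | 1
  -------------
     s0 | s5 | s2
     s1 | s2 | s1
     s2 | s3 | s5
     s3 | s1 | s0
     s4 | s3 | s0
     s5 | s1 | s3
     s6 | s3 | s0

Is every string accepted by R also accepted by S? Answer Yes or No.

The string 00 is in L(R) but not in L(S).
So L(R) ⊄ L(S).

No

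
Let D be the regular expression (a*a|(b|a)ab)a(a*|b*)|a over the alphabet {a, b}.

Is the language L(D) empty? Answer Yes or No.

No

The string a matches the expression, so it belongs to L(D).
Since L(D) contains at least one string, it is not empty.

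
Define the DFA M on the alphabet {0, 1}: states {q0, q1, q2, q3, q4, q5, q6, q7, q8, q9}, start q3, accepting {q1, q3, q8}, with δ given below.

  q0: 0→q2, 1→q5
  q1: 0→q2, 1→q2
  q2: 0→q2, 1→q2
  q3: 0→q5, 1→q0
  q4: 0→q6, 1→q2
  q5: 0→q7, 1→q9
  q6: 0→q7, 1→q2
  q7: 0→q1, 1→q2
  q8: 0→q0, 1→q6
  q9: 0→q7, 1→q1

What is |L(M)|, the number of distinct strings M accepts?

The useful subgraph on states {q0, q1, q3, q5, q7, q9} is acyclic, so L(M) is finite; the longest accepting path visits 6 useful states, giving maximum string length 5.
Counting accepting paths from q3 by length: 1 of length 0, 2 of length 3, 3 of length 4, 1 of length 5. Total 7.

7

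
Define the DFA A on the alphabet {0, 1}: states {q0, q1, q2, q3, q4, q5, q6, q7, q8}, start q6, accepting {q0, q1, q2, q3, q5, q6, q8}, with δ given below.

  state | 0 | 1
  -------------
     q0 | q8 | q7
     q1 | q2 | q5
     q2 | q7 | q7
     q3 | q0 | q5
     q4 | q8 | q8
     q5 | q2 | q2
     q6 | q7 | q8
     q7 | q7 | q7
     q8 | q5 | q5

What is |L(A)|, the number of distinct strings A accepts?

8

The useful subgraph on states {q2, q5, q6, q8} is acyclic, so L(A) is finite; the longest accepting path visits 4 useful states, giving maximum string length 3.
Counting accepting paths from q6 by length: 1 of length 0, 1 of length 1, 2 of length 2, 4 of length 3. Total 8.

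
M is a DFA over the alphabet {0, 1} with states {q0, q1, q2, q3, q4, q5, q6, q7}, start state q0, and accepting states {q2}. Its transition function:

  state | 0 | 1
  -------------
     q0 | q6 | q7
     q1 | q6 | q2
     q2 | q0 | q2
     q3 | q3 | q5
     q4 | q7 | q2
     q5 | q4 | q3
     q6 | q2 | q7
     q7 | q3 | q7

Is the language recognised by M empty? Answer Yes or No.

The string 00 is accepted: the run q0 → q6 → q2 ends in the accepting state q2.
Since at least one string is accepted, L(M) is not empty.

No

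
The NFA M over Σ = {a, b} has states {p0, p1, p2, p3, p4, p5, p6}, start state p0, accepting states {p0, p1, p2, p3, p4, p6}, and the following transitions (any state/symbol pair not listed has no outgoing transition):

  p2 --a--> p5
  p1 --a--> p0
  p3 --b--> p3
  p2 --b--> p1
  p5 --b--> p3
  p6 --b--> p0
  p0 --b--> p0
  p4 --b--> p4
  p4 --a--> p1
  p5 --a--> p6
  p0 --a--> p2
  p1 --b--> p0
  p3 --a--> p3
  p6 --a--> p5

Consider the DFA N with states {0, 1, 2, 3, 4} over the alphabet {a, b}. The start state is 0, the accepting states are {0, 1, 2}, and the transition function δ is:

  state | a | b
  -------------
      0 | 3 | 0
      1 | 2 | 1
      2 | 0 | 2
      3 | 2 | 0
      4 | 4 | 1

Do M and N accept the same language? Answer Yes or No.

The string a is accepted by M but rejected by N.
So L(M) ≠ L(N).

No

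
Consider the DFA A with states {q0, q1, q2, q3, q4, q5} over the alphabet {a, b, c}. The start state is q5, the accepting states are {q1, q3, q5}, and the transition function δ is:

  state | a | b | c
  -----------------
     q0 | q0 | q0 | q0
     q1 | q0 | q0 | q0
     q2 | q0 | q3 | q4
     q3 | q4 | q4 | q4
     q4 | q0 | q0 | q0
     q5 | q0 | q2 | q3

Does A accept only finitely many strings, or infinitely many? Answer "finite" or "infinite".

finite

The useful states (reachable from q5 and able to reach an accepting state) are {q2, q3, q5}.
Restricted to these states the transition graph has no cycle, so every accepting path has bounded length and L is finite.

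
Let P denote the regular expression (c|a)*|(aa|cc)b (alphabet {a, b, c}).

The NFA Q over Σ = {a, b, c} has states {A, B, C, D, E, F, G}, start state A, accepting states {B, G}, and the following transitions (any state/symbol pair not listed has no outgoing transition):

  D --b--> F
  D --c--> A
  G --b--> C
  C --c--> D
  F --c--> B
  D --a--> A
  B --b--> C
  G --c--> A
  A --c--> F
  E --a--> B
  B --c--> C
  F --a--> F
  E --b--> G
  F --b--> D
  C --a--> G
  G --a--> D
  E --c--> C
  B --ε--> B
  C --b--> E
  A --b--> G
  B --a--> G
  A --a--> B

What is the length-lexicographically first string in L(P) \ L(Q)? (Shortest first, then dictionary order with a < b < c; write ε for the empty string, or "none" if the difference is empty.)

ε

The empty string ε is accepted by P but not by Q.
Since ε is the unique shortest string, it is the required witness.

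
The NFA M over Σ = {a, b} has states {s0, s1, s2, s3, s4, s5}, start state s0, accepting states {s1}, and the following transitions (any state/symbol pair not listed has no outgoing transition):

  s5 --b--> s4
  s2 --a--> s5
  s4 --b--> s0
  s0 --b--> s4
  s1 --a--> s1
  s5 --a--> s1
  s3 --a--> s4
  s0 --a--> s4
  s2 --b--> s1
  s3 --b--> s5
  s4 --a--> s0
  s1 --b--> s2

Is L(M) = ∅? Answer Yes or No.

Yes

The states reachable from the start state are {s0, s4}.
None of the accepting states {s1} is reachable, so no string is accepted and L(M) = ∅.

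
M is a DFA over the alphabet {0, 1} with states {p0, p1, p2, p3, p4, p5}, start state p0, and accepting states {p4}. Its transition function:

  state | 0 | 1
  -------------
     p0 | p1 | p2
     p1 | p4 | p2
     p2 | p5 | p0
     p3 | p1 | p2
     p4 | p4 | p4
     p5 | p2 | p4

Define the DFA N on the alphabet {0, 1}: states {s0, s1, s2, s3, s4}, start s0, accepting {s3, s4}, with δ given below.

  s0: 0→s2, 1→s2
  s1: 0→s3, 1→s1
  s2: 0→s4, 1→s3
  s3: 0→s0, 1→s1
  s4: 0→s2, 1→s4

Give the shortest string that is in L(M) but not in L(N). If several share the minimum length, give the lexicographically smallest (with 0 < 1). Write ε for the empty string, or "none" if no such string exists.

000

The string 000 is accepted by M but not by N.
No shorter string lies in the difference, and 000 is the lexicographically first length-3 string in L(M) \ L(N).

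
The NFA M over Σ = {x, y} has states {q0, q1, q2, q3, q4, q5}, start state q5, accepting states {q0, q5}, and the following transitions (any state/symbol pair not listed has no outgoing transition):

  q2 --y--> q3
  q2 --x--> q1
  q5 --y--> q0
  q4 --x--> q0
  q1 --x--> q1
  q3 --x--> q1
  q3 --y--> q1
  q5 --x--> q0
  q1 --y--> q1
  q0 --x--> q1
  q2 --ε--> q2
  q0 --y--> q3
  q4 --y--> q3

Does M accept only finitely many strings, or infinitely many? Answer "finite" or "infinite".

The useful states (reachable from q5 and able to reach an accepting state) are {q0, q5}.
Restricted to these states the transition graph has no cycle, so every accepting path has bounded length and L is finite.

finite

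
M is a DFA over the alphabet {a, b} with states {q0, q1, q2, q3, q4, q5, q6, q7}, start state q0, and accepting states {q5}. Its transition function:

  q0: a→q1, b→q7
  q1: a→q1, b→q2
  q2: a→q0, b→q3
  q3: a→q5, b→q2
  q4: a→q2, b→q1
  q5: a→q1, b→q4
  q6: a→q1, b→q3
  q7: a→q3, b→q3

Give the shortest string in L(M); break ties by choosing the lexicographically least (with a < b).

baa

A breadth-first search from q0 reaches an accepting state first via the path q0 → q7 → q3 → q5 on input baa.
No string of length < 3 is accepted (BFS exhausts all shorter strings without reaching an accepting state), and baa is the lexicographically least accepting string of length 3.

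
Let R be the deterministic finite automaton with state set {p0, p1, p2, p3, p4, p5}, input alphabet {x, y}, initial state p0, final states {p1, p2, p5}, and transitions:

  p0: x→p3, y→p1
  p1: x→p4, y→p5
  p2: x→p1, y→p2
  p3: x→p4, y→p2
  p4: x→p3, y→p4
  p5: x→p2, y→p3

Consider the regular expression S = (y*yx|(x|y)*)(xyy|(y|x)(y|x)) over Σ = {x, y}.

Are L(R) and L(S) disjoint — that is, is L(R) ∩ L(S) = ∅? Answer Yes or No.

No

The string xy is accepted by both R and S.
Hence L(R) ∩ L(S) ≠ ∅.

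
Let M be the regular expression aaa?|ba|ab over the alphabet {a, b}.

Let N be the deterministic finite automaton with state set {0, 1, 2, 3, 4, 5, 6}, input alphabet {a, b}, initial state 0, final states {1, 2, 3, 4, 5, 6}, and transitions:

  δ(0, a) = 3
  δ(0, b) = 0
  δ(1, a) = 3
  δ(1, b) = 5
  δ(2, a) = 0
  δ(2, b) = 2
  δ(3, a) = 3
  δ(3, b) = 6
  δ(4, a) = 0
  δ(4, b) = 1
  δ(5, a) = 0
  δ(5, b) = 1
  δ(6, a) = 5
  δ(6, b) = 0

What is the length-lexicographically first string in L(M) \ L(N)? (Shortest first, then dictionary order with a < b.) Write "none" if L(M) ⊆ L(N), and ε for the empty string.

Converting the expression M to a DFA (subset construction, then merging equivalent states) gives the minimal DFA with states {m0, m1, m2, m3, m4, m5}, start state m0, accepting states {m3, m4} and transitions m0: a→m1, b→m2; m1: a→m3, b→m4; m2: a→m4, b→m5; m3: a→m4, b→m5; m4: a→m5, b→m5; m5: a→m5, b→m5.
Exploring the product automaton M × N from the start pair (m0, 0), following both machines on each input symbol, reaches 11 state pairs: (m0, 0), (m1, 3), (m2, 0), (m3, 3), (m4, 6), (m4, 3), (m5, 0), (m5, 6), (m5, 5), (m5, 3), (m5, 1).
M accepts in {m3, m4} and N accepts in {1, 2, 3, 4, 5, 6}. The reachable pairs whose M-component is accepting are (m3, 3), (m4, 6), (m4, 3); in each of them the N-component is accepting too, so the product for L(M) \ L(N) (M-component accepting, N-component rejecting) has no reachable accepting pair and the difference is empty.
So every string accepted by M is also accepted by N: L(M) \ L(N) = ∅ and there is no such string.

none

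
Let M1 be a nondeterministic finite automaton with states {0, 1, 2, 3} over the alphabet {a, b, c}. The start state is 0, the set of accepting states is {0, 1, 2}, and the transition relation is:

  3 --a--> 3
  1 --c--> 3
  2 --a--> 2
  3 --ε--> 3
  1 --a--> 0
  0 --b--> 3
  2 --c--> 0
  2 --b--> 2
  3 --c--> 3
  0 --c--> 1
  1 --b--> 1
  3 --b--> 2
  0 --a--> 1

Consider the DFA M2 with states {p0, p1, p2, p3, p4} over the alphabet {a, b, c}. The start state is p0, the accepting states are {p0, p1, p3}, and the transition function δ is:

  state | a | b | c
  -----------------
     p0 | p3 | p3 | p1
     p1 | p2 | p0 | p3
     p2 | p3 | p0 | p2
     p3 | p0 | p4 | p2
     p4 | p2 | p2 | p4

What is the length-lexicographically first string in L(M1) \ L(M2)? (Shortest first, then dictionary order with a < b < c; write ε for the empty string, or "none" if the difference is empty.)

ab

The string ab is accepted by M1 but not by M2.
No shorter string lies in the difference, and ab is the lexicographically first length-2 string in L(M1) \ L(M2).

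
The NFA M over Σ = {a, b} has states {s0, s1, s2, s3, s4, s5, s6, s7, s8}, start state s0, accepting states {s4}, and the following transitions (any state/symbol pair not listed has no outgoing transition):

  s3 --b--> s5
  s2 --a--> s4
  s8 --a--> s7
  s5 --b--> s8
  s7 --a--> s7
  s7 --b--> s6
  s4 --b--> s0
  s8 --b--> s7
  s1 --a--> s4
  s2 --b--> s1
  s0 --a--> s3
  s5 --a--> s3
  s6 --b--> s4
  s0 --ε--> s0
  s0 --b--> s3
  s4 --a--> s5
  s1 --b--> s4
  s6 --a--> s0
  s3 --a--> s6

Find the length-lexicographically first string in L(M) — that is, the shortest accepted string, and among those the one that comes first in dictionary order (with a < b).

A breadth-first search from s0 reaches an accepting state first via the path s0 → s3 → s6 → s4 on input aab.
No string of length < 3 is accepted (BFS exhausts all shorter strings without reaching an accepting state), and aab is the lexicographically least accepting string of length 3.

aab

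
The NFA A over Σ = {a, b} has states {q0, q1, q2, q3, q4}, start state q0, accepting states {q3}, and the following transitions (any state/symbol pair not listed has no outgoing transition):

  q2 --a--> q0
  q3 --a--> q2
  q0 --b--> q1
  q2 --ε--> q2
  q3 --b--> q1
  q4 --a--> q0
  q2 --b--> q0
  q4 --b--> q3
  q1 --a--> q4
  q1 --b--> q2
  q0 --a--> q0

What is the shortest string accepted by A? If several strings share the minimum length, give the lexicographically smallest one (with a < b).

bab

A breadth-first search from q0 reaches an accepting state first via the path q0 → q1 → q4 → q3 on input bab.
No string of length < 3 is accepted (BFS exhausts all shorter strings without reaching an accepting state), and bab is the lexicographically least accepting string of length 3.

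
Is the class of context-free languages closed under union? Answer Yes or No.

Take grammars for L₁ and L₂ with disjoint nonterminals and start symbols S₁, S₂; the grammar with a new start symbol and productions S → S₁ | S₂ generates L₁ ∪ L₂.
So the context-free languages are closed under union.

Yes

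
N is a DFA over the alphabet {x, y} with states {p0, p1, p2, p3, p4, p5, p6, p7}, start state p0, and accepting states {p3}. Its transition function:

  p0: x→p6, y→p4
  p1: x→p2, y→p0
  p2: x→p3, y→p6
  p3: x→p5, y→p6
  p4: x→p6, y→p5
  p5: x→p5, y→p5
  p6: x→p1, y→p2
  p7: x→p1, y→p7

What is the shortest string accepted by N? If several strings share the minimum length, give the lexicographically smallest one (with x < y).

xyx

A breadth-first search from p0 reaches an accepting state first via the path p0 → p6 → p2 → p3 on input xyx.
No string of length < 3 is accepted (BFS exhausts all shorter strings without reaching an accepting state), and xyx is the lexicographically least accepting string of length 3.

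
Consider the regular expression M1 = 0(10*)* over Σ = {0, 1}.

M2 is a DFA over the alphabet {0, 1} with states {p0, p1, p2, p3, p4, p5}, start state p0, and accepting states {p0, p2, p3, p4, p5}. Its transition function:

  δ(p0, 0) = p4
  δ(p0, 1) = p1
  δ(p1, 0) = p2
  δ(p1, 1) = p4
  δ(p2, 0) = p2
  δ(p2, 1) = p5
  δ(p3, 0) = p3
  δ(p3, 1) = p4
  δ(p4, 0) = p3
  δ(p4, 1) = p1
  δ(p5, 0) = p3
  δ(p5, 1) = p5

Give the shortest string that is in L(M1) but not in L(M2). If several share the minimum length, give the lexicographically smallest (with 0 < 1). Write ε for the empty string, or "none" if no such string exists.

The string 01 is accepted by M1 but not by M2.
No shorter string lies in the difference, and 01 is the lexicographically first length-2 string in L(M1) \ L(M2).

01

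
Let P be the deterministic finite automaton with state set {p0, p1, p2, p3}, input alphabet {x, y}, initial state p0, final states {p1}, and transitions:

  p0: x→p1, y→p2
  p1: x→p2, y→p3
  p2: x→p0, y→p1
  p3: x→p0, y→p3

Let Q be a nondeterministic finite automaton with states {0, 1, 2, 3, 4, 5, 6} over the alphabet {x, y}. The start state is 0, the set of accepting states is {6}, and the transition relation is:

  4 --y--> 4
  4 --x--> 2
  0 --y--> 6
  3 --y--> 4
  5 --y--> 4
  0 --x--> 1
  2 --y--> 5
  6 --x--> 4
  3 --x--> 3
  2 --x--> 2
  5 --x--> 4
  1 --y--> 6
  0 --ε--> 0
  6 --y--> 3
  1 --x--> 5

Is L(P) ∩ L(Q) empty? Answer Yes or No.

Yes

Exploring the product automaton P × Q from the start pair (p0, 0), following both machines on each input symbol, reaches 18 state pairs: (p0, 0), (p1, 1), (p2, 6), (p2, 5), (p3, 6), (p0, 4), (p1, 3), (p1, 4), (p3, 3), (p1, 2), (p2, 4), (p2, 3), (p3, 4), (p2, 2), (p0, 3), (p3, 5), (p0, 2), (p1, 5).
P accepts in {p1} and Q accepts in {6}; no reachable pair has both components accepting, so no string drives both machines to acceptance simultaneously and L(P) ∩ L(Q) = ∅.
So no string is accepted by both, and the intersection is empty.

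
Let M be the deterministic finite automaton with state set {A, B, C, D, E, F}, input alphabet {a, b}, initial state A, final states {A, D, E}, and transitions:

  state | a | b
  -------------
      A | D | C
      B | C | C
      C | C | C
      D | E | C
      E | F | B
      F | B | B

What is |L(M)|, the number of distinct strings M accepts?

3

The useful subgraph on states {A, D, E} is acyclic, so L(M) is finite; the longest accepting path visits 3 useful states, giving maximum string length 2.
Counting accepting paths from A by length: 1 of length 0, 1 of length 1, 1 of length 2. Total 3.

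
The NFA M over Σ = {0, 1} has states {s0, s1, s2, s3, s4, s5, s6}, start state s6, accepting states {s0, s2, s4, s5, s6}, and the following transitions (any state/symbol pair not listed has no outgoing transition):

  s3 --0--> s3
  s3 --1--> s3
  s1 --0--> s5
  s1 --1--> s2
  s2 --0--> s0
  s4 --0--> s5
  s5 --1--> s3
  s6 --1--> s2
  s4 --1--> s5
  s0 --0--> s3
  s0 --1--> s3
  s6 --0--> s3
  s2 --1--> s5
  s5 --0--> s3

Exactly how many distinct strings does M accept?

The useful subgraph on states {s0, s2, s5, s6} is acyclic, so L(M) is finite; the longest accepting path visits 3 useful states, giving maximum string length 2.
Counting accepting paths from s6 by length: 1 of length 0, 1 of length 1, 2 of length 2. Total 4.

4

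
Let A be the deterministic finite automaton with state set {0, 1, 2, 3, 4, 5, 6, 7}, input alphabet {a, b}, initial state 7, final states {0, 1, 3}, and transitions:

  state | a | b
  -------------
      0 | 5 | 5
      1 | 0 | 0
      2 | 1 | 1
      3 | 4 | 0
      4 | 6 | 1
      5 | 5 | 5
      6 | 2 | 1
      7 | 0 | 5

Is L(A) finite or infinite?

The useful states (reachable from 7 and able to reach an accepting state) are {0, 7}.
Restricted to these states the transition graph has no cycle, so every accepting path has bounded length and L is finite.

finite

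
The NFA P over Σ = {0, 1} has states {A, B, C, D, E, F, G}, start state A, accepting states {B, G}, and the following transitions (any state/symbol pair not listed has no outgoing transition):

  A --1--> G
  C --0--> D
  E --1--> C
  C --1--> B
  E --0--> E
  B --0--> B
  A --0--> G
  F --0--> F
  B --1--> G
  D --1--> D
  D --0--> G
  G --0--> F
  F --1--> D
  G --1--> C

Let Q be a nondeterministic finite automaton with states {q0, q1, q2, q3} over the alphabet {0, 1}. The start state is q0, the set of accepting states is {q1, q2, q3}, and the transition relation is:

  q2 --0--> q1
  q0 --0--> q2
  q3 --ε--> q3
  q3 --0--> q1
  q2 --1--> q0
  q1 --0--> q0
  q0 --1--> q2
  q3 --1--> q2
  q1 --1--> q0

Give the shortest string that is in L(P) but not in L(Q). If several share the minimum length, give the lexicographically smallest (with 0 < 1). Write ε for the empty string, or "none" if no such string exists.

The string 0111 is accepted by P but not by Q.
No shorter string lies in the difference, and 0111 is the lexicographically first length-4 string in L(P) \ L(Q).

0111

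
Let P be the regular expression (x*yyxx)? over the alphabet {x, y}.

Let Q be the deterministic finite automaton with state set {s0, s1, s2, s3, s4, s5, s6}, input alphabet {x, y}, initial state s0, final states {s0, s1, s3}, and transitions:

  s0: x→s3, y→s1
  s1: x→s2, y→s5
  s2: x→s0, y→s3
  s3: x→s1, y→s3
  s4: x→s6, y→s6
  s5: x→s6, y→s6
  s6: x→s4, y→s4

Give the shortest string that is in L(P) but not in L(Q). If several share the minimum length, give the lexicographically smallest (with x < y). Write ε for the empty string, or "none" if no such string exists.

yyxx

The string yyxx is accepted by P but not by Q.
No shorter string lies in the difference, and yyxx is the lexicographically first length-4 string in L(P) \ L(Q).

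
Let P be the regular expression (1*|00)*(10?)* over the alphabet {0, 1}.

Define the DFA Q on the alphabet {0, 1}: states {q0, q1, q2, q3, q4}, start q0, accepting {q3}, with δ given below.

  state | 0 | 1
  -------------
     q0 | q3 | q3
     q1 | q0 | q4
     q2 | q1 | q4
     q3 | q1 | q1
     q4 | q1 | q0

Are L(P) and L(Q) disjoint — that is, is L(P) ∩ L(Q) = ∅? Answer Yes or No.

The string 1 is accepted by both P and Q.
Hence L(P) ∩ L(Q) ≠ ∅.

No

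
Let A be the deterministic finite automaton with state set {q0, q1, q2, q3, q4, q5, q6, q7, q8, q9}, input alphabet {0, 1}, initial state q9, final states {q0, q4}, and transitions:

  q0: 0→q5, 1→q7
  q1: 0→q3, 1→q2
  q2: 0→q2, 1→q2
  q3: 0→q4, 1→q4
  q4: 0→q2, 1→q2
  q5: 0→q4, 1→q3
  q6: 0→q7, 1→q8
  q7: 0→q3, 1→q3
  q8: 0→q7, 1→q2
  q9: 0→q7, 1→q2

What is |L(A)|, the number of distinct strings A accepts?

4

The useful subgraph on states {q3, q4, q7, q9} is acyclic, so L(A) is finite; the longest accepting path visits 4 useful states, giving maximum string length 3.
Counting accepting paths from q9 by length: 4 of length 3. Total 4.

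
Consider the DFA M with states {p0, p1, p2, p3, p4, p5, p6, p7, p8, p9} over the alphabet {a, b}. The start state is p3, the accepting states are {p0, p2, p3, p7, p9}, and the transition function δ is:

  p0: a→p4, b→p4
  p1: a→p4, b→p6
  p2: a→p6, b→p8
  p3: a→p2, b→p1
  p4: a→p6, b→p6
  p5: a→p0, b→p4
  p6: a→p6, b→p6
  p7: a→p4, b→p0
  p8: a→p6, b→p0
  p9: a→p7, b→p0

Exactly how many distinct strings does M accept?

The useful subgraph on states {p0, p2, p3, p8} is acyclic, so L(M) is finite; the longest accepting path visits 4 useful states, giving maximum string length 3.
Counting accepting paths from p3 by length: 1 of length 0, 1 of length 1, 1 of length 3. Total 3.

3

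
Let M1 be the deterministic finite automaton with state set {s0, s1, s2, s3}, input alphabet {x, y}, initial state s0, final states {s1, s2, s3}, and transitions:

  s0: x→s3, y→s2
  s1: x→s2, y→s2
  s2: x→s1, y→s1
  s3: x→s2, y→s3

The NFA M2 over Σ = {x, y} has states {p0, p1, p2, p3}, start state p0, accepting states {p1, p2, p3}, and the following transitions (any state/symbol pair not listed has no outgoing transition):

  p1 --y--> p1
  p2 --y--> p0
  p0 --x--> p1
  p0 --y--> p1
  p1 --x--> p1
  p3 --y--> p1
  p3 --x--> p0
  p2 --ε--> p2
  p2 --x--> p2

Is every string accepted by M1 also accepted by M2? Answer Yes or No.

Exploring the product automaton M1 × M2 from the start pair (s0, p0), following both machines on each input symbol, reaches 4 state pairs: (s0, p0), (s3, p1), (s2, p1), (s1, p1).
M1 accepts in {s1, s2, s3} and M2 accepts in {p1, p2, p3}. The reachable pairs whose M1-component is accepting are (s3, p1), (s2, p1), (s1, p1); in each of them the M2-component is accepting too, so the product for L(M1) \ L(M2) (M1-component accepting, M2-component rejecting) has no reachable accepting pair and the difference is empty.
Hence every string in L(M1) is also in L(M2).

Yes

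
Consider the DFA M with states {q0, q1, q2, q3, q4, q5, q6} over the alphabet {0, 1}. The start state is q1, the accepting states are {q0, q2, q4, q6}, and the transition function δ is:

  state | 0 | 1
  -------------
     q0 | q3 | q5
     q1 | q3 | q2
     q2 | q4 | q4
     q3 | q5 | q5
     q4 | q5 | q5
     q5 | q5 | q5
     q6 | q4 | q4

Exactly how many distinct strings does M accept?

The useful subgraph on states {q1, q2, q4} is acyclic, so L(M) is finite; the longest accepting path visits 3 useful states, giving maximum string length 2.
Counting accepting paths from q1 by length: 1 of length 1, 2 of length 2. Total 3.

3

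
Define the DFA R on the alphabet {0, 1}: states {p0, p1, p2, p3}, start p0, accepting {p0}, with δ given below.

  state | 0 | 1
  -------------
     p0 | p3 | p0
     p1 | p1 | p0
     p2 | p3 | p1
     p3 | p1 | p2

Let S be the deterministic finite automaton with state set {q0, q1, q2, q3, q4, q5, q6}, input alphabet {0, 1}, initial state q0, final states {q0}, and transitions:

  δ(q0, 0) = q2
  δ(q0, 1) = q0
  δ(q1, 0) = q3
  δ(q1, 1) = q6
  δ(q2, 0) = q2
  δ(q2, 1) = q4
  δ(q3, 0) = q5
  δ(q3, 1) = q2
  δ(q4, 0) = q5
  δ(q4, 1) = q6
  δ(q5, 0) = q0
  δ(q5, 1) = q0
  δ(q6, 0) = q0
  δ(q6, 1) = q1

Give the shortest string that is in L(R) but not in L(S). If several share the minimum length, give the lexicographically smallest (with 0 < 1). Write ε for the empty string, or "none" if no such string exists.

001

The string 001 is accepted by R but not by S.
No shorter string lies in the difference, and 001 is the lexicographically first length-3 string in L(R) \ L(S).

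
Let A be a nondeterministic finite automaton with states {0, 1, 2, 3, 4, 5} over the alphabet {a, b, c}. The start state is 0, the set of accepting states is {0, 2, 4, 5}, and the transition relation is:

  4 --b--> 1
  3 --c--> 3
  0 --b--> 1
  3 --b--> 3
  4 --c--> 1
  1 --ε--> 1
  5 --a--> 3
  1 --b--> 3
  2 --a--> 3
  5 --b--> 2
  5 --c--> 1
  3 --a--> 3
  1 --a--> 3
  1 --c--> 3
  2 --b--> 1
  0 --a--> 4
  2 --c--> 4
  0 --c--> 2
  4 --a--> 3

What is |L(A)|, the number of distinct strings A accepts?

The useful subgraph on states {0, 2, 4} is acyclic, so L(A) is finite; the longest accepting path visits 3 useful states, giving maximum string length 2.
Counting accepting paths from 0 by length: 1 of length 0, 2 of length 1, 1 of length 2. Total 4.

4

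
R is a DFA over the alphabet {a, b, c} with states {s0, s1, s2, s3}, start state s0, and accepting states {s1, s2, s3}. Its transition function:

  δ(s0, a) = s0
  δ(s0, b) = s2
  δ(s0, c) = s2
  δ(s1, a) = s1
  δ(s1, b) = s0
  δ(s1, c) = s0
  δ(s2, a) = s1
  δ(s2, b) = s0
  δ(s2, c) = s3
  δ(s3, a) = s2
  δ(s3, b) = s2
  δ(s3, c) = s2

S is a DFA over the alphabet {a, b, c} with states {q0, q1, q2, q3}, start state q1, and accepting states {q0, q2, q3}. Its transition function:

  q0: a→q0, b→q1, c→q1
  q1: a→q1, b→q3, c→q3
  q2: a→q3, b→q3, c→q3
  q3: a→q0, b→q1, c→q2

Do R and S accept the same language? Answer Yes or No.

Yes

Exploring the product automaton R × S from the start pair (s0, q1), following both machines on each input symbol, reaches 4 state pairs: (s0, q1), (s2, q3), (s1, q0), (s3, q2).
R accepts in {s1, s2, s3} and S accepts in {q0, q2, q3}. In every reachable pair the two components are either both accepting — (s2, q3), (s1, q0), (s3, q2) — or both non-accepting, so no string is accepted by exactly one of the machines: L(R) \ L(S) and L(S) \ L(R) are both empty.
Hence every string is accepted by R iff it is accepted by S, and the two languages coincide.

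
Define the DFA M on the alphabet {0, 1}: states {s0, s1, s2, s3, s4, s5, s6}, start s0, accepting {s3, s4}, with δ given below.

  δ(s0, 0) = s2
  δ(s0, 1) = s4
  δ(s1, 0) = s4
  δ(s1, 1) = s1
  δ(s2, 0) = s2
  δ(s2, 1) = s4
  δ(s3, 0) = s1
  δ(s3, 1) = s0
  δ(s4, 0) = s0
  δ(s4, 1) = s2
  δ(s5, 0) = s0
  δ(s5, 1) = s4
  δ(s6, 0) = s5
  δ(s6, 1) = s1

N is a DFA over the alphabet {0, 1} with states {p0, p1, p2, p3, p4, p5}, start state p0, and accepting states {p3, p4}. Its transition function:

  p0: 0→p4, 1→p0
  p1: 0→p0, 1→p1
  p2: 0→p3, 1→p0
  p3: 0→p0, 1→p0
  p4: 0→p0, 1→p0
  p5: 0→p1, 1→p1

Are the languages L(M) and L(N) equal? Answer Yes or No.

No

The string 1 is accepted by M but rejected by N.
So L(M) ≠ L(N).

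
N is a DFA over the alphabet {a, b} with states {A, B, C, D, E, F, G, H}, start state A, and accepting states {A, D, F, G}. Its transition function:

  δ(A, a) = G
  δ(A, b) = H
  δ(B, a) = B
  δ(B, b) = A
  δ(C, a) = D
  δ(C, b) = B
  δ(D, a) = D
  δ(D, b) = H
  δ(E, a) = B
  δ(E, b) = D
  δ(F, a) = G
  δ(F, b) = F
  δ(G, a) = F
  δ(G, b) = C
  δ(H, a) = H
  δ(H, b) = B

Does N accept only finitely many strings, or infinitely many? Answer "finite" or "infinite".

State A is reachable from the start and can reach an accepting state, and it lies on the cycle A → G → C → B → A.
Traversing that cycle any number of times yields accepted strings of unbounded length, so the language is infinite.

infinite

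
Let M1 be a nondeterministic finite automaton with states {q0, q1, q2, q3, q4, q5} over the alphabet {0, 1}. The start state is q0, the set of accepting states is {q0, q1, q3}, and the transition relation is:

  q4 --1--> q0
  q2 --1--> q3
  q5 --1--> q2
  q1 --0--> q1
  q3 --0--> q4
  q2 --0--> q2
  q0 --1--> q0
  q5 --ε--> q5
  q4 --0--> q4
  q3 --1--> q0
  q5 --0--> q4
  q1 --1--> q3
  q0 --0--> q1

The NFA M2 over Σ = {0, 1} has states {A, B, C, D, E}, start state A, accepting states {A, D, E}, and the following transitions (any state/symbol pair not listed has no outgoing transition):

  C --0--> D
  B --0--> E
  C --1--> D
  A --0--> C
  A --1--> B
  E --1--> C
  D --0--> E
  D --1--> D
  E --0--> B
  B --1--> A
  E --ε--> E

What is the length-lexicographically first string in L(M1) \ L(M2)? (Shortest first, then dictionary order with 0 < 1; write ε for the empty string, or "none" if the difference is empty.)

The string 0 is accepted by M1 but not by M2.
No shorter string lies in the difference, and 0 is the lexicographically first length-1 string in L(M1) \ L(M2).

0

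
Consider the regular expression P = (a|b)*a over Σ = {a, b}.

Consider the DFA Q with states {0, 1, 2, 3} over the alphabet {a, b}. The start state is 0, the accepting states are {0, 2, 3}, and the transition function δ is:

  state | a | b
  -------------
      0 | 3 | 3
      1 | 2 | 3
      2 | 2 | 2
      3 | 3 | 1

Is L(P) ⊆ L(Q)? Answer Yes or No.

Converting the expression P to a DFA (subset construction, then merging equivalent states) gives the minimal DFA with states {p0, p1}, start state p0, accepting states {p1} and transitions p0: a→p1, b→p0; p1: a→p1, b→p0.
Exploring the product automaton P × Q from the start pair (p0, 0), following both machines on each input symbol, reaches 6 state pairs: (p0, 0), (p1, 3), (p0, 3), (p0, 1), (p1, 2), (p0, 2).
P accepts in {p1} and Q accepts in {0, 2, 3}. The reachable pairs whose P-component is accepting are (p1, 3), (p1, 2); in each of them the Q-component is accepting too, so the product for L(P) \ L(Q) (P-component accepting, Q-component rejecting) has no reachable accepting pair and the difference is empty.
Hence every string in L(P) is also in L(Q).

Yes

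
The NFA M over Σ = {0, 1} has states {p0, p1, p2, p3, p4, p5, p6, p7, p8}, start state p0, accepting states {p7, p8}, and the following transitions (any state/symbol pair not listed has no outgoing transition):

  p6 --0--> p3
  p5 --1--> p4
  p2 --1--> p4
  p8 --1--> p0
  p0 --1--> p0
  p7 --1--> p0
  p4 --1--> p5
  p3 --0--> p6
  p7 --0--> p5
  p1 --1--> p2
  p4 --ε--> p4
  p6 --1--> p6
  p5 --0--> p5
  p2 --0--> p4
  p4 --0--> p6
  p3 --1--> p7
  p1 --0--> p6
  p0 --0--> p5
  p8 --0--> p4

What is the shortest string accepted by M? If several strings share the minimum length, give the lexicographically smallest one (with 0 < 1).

01001

A breadth-first search from p0 reaches an accepting state first via the path p0 → p5 → p4 → p6 → p3 → p7 on input 01001.
No string of length < 5 is accepted (BFS exhausts all shorter strings without reaching an accepting state), and 01001 is the lexicographically least accepting string of length 5.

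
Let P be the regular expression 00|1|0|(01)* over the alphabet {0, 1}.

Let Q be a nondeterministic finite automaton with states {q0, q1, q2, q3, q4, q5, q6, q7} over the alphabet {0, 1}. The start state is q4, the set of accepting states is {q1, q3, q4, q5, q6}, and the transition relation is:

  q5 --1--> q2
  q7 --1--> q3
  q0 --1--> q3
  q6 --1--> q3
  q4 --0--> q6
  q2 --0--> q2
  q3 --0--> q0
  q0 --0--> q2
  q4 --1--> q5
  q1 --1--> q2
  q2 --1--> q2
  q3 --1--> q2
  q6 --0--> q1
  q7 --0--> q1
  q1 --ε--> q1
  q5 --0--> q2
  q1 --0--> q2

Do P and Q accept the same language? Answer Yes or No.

Converting the expression P to a DFA (subset construction, then merging equivalent states) gives the minimal DFA with states {p0, p1, p2, p3, p4, p5}, start state p0, accepting states {p0, p1, p2, p3} and transitions p0: 0→p1, 1→p2; p1: 0→p2, 1→p3; p2: 0→p4, 1→p4; p3: 0→p5, 1→p4; p4: 0→p4, 1→p4; p5: 0→p4, 1→p3.
Exploring the product automaton P × Q from the start pair (p0, q4), following both machines on each input symbol, reaches 7 state pairs: (p0, q4), (p1, q6), (p2, q5), (p2, q1), (p3, q3), (p4, q2), (p5, q0).
P accepts in {p0, p1, p2, p3} and Q accepts in {q1, q3, q4, q5, q6}. In every reachable pair the two components are either both accepting — (p0, q4), (p1, q6), (p2, q5), (p2, q1), (p3, q3) — or both non-accepting, so no string is accepted by exactly one of the machines: L(P) \ L(Q) and L(Q) \ L(P) are both empty.
Hence every string is accepted by P iff it is accepted by Q, and the two languages coincide.

Yes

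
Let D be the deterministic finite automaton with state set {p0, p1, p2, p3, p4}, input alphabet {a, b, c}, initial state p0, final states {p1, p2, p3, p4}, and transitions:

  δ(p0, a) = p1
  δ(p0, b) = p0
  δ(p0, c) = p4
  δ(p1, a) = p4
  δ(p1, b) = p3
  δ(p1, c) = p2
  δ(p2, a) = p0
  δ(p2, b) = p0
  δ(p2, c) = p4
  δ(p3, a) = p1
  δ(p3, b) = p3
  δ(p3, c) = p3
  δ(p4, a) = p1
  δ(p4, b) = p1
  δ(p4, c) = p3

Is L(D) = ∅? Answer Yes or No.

No

The string a is accepted: the run p0 → p1 ends in the accepting state p1.
Since at least one string is accepted, L(D) is not empty.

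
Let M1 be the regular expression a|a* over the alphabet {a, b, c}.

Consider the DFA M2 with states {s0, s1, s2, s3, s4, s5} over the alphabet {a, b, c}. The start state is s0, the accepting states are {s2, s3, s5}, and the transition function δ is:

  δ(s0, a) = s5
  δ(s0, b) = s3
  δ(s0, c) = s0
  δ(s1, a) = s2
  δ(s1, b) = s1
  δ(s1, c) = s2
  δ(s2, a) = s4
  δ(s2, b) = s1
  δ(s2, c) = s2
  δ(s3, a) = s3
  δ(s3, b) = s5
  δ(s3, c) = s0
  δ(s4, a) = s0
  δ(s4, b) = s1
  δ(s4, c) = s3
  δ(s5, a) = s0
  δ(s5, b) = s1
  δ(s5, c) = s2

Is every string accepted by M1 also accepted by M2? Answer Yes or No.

The empty string ε is in L(M1) but not in L(M2).
So L(M1) ⊄ L(M2).

No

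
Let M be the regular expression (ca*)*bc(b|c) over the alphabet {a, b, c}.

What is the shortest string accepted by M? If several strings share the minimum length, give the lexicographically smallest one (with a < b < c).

bcb

By inspection of the expression, no string of length less than 3 matches, and bcb is the lexicographically first match of length 3.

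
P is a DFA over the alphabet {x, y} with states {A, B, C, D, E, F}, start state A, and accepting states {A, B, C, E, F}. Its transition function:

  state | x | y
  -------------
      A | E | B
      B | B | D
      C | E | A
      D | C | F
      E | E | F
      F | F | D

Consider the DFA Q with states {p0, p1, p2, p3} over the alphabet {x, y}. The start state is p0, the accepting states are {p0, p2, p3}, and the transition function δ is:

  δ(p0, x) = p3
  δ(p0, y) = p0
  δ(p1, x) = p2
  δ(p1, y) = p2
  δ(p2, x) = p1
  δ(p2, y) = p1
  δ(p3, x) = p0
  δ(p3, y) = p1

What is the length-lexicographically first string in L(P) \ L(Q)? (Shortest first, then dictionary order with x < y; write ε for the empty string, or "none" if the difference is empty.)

xy

The string xy is accepted by P but not by Q.
No shorter string lies in the difference, and xy is the lexicographically first length-2 string in L(P) \ L(Q).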